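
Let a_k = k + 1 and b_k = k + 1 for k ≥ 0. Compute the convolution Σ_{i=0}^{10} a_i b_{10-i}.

286

Write out a_i and b_{10-i} for i = 0,…,10 and sum the products.
Σ = 1·11 + 2·10 + 3·9 + 4·8 + 5·7 + 6·6 + 7·5 + 8·4 + 9·3 + 10·2 + 11·1 = 286.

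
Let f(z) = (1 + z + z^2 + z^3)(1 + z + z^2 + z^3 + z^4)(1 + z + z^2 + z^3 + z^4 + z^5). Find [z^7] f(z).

17

(1 + z + z^2 + z^3) has coefficients 1,1,1,1 for degrees 0…3.
(1 + z + z^2 + z^3 + z^4) has coefficients 1,1,1,1,1,0,0,0 for degrees 0…7.
Finally multiplying by (1 + z + z^2 + z^3 + z^4 + z^5), the product of all factors after the first has coefficients 1,2,3,4,5,5,4,3 for degrees 0…7.
[z^7] = 1·3 + 1·4 + 1·5 + 1·5 = 17.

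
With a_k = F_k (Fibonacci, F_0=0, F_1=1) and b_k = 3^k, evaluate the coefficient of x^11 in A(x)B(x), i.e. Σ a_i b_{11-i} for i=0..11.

This is [x^11] in the product of the two ordinary generating functions.
Σ = 0·177147 + 1·59049 + 1·19683 + 2·6561 + 3·2187 + 5·729 + 8·243 + 13·81 + 21·27 + 34·9 + 55·3 + 89·1 = 106184.

106184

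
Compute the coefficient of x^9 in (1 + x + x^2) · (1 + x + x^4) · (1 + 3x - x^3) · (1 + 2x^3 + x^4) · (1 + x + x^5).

25

(1 + x + x^2) has coefficients 1,1,1 for degrees 0…2.
(1 + x + x^4) has coefficients 1,1,0,0,1,0,0,0,0,0 for degrees 0…9.
Multiplying by (1 + 3x - x^3) gives running coefficients 1,4,3,-1,0,3,0,-1,0,0 for degrees 0…9.
Multiplying by (1 + 2x^3 + x^4) gives running coefficients 1,4,3,1,9,13,1,-2,6,3 for degrees 0…9.
Finally multiplying by (1 + x + x^5), the product of all factors after the first has coefficients 1,5,7,4,10,23,18,2,5,18 for degrees 0…9.
[x^9] = 1·18 + 1·5 + 1·2 = 25.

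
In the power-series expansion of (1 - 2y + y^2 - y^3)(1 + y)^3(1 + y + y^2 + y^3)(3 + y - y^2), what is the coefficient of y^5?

(1 - 2y + y^2 - y^3) has coefficients 1,-2,1,-1 for degrees 0…3.
(1 + y)^3 has coefficients 1,3,3,1,0,0 for degrees 0…5.
Multiplying by (1 + y + y^2 + y^3) gives running coefficients 1,4,7,8,7,4 for degrees 0…5.
Finally multiplying by (3 + y - y^2), the product of all factors after the first has coefficients 3,13,24,27,22,11 for degrees 0…5.
[y^5] = 1·11 − 2·22 + 1·27 − 1·24 = -30.

-30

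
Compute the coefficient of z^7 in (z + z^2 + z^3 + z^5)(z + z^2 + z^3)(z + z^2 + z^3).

(z + z^2 + z^3 + z^5) has coefficients 0,1,1,1,0,1 for degrees 0…5.
(z + z^2 + z^3) has coefficients 0,1,1,1,0,0,0,0 for degrees 0…7.
Finally multiplying by (z + z^2 + z^3), the product of all factors after the first has coefficients 0,0,1,2,3,2,1,0 for degrees 0…7.
[z^7] = 1·1 + 1·2 + 1·3 + 1·1 = 7.

7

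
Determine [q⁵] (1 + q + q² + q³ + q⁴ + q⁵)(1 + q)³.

(1 + q + q² + q³ + q⁴ + q⁵) has coefficients 1,1,1,1,1,1 for degrees 0…5.
(1 + q)³ has coefficients 1,3,3,1,0,0 for degrees 0…5.
[q⁵] = 1·0 + 1·0 + 1·1 + 1·3 + 1·3 + 1·1 = 8.

8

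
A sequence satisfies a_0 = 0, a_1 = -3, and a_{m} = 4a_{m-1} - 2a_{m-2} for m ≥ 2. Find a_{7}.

-5736

The ordinary generating function has denominator 1 - 4t + 2t^2.
Iterating the recurrence: a_0,…,a_{7} = 0, -3, -12, -42, -144, -492, -1680, -5736.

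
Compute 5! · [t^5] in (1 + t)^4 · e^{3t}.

The EGF product rule gives c_5 = Σ_{k_1+k_2=5} C(5; k_1,k_2) · ∏ g_i(k_i), where (1+t)^4 gives the falling factorial (4)_k; e^{3t} gives (3)^k.
g_1(k) for k = 0…5: 1, 4, 12, 24, 24, 0.
g_2(k) for k = 0…5: 1, 3, 9, 27, 81, 243.
c_5 = Σ_k C(5,k)·g_1(k)·g_2(5−k) = 1·1·243 + 5·4·81 + 10·12·27 + 10·24·9 + 5·24·3 = 243 + 1620 + 3240 + 2160 + 360 = 7623.

7623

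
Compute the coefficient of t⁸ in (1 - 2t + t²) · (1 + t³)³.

3

(1 - 2t + t²) has coefficients 1,-2,1 for degrees 0…2.
(1 + t³)³ has coefficients 1,0,0,3,0,0,3,0,0 for degrees 0…8.
[t⁸] = 1·0 − 2·0 + 1·3 = 3.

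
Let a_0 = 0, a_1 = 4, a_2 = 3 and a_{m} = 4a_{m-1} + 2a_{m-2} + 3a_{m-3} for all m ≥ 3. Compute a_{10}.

The ordinary generating function has denominator 1 - 4t - 2t^2 - 3t^3.
Iterating the recurrence: a_0,…,a_{10} = 0, 4, 3, 20, 98, 441, 2020, 9256, 42387, 194120, 889022.

889022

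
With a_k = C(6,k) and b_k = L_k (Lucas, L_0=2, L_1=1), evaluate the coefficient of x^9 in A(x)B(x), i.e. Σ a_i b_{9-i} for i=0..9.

This is [x^9] in the product of the two ordinary generating functions.
Σ = 1·76 + 6·47 + 15·29 + 20·18 + 15·11 + 6·7 + 1·4 + 0·3 + 0·1 + 0·2 = 1364.

1364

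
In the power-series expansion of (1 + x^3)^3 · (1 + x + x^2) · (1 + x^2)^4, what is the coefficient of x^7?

37

(1 + x^3)^3 has coefficients 1,0,0,3,0,0,3,0 for degrees 0…7.
(1 + x + x^2) has coefficients 1,1,1,0,0,0,0,0 for degrees 0…7.
Finally multiplying by (1 + x^2)^4, the product of all factors after the first has coefficients 1,1,5,4,10,6,10,4 for degrees 0…7.
[x^7] = 1·4 + 3·10 + 3·1 = 37.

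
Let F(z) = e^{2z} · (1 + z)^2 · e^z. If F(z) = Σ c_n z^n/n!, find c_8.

82377

The EGF product rule gives c_8 = Σ_{k_1+k_2+k_3=8} C(8; k_1,k_2,k_3) · ∏ g_i(k_i), where e^{2z} gives (2)^k; (1+z)^2 gives the falling factorial (2)_k; e^z gives (1)^k.
g_1(k) for k = 0…8: 1, 2, 4, 8, 16, 32, 64, 128, 256.
g_2(k) for k = 0…8: 1, 2, 2, 0, 0, 0, 0, 0, 0.
g_3(k) for k = 0…8: 1, 1, 1, 1, 1, 1, 1, 1, 1.
First combine the last two factors: h(k) = Σ_j C(k,j)·g_2(j)·g_3(k−j) for k = 0…8: 1, 3, 7, 13, 21, 31, 43, 57, 73.
c_8 = Σ_k C(8,k)·g_1(k)·h(8−k) = 1·1·73 + 8·2·57 + 28·4·43 + 56·8·31 + 70·16·21 + 56·32·13 + 28·64·7 + 8·128·3 + 1·256·1 = 73 + 912 + 4816 + 13888 + 23520 + 23296 + 12544 + 3072 + 256 = 82377.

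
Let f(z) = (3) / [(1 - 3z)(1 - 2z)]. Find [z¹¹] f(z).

1582035

Partial fractions give a closed form: a_n = (9)·3^n + (-6)·2^n.
At n = 11: a_11 = 1582035.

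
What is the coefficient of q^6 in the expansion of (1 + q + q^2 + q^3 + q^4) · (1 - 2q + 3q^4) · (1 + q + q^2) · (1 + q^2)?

6

(1 + q + q^2 + q^3 + q^4) has coefficients 1,1,1,1,1 for degrees 0…4.
(1 - 2q + 3q^4) has coefficients 1,-2,0,0,3,0,0 for degrees 0…6.
Multiplying by (1 + q + q^2) gives running coefficients 1,-1,-1,-2,3,3,3 for degrees 0…6.
Finally multiplying by (1 + q^2), the product of all factors after the first has coefficients 1,-1,0,-3,2,1,6 for degrees 0…6.
[q^6] = 1·6 + 1·1 + 1·2 + 1·(-3) + 1·0 = 6.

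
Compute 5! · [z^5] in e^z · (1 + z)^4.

The EGF product rule gives c_5 = Σ_{k_1+k_2=5} C(5; k_1,k_2) · ∏ g_i(k_i), where e^z gives (1)^k; (1+z)^4 gives the falling factorial (4)_k.
g_1(k) for k = 0…5: 1, 1, 1, 1, 1, 1.
g_2(k) for k = 0…5: 1, 4, 12, 24, 24, 0.
c_5 = Σ_k C(5,k)·g_1(k)·g_2(5−k) = 5·1·24 + 10·1·24 + 10·1·12 + 5·1·4 + 1·1·1 = 120 + 240 + 120 + 20 + 1 = 501.

501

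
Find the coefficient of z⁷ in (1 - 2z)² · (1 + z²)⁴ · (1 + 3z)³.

(1 - 2z)² has coefficients 1,-4,4 for degrees 0…2.
(1 + z²)⁴ has coefficients 1,0,4,0,6,0,4,0 for degrees 0…7.
Finally multiplying by (1 + 3z)³, the product of all factors after the first has coefficients 1,9,31,63,114,162,166,198 for degrees 0…7.
[z⁷] = 1·198 − 4·166 + 4·162 = 182.

182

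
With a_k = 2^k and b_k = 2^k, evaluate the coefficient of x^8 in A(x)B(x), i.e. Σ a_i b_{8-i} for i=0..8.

2304

The convolution is the t^8 coefficient of A(t)B(t).
Σ = 1·256 + 2·128 + 4·64 + 8·32 + 16·16 + 32·8 + 64·4 + 128·2 + 256·1 = 2304.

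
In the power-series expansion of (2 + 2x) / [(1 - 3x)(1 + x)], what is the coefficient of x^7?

The denominator gives the recurrence a_n = 2a_(n−1) + 3a_(n−2) for n ≥ 3; the numerator fixes a_0 = 2, a_1 = 6, a_2 = 18.
Iterating: 2, 6, 18, 54, 162, 486, 1458, 4374, so a_7 = 4374.

4374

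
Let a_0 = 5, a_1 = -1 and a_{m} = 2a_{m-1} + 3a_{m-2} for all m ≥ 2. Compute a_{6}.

733

The ordinary generating function has denominator 1 - 2t - 3t^2.
Iterating the recurrence: a_0,…,a_{6} = 5, -1, 13, 23, 85, 239, 733.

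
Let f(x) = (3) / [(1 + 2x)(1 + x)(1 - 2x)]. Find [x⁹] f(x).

-1023

Partial fractions give a closed form: a_n = (3)·(-2)^n + (-1)·(-1)^n + (1)·2^n.
At n = 9: a_9 = -1023.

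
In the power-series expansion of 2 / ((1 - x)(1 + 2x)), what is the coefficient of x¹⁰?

The denominator gives the recurrence a_n = −a_(n−1) + 2a_(n−2) for n ≥ 2; the numerator fixes a_0 = 2, a_1 = -2.
Iterating: 2, -2, 6, -10, 22, -42, 86, -170, 342, -682, 1366, so a_10 = 1366.

1366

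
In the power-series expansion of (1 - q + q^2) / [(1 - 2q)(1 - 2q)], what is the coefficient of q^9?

The denominator gives the recurrence a_n = 4a_(n−1) − 4a_(n−2) for n ≥ 3; the numerator fixes a_0 = 1, a_1 = 3, a_2 = 9.
Iterating: 1, 3, 9, 24, 60, 144, 336, 768, 1728, 3840, so a_9 = 3840.

3840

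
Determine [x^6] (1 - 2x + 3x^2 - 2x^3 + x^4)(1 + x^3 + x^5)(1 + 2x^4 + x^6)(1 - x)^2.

(1 - 2x + 3x^2 - 2x^3 + x^4) has coefficients 1,-2,3,-2,1 for degrees 0…4.
(1 + x^3 + x^5) has coefficients 1,0,0,1,0,1,0 for degrees 0…6.
Multiplying by (1 + 2x^4 + x^6) gives running coefficients 1,0,0,1,2,1,1 for degrees 0…6.
Finally multiplying by (1 - x)^2, the product of all factors after the first has coefficients 1,-2,1,1,0,-2,1 for degrees 0…6.
[x^6] = 1·1 − 2·(-2) + 3·0 − 2·1 + 1·1 = 4.

4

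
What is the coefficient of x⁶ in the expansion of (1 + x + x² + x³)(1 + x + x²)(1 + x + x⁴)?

4

(1 + x + x² + x³) has coefficients 1,1,1,1 for degrees 0…3.
(1 + x + x²) has coefficients 1,1,1,0,0,0,0 for degrees 0…6.
Finally multiplying by (1 + x + x⁴), the product of all factors after the first has coefficients 1,2,2,1,1,1,1 for degrees 0…6.
[x⁶] = 1·1 + 1·1 + 1·1 + 1·1 = 4.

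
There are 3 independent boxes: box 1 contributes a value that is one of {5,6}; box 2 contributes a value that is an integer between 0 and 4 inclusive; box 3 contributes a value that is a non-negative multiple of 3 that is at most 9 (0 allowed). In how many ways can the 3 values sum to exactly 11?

The generating function for the choices is (x⁵ + x⁶)·(1 + x + x² + x³ + x⁴)·(1 + x³ + x⁶ + x⁹); the count is [x¹¹].
(x⁵ + x⁶) has coefficients 0,0,0,0,0,1,1 for degrees 0…6.
(1 + x + x² + x³ + x⁴) has coefficients 1,1,1,1,1,0,0,0,0,0,0,0 for degrees 0…11.
Finally multiplying by (1 + x³ + x⁶ + x⁹), the product of all factors after the first has coefficients 1,1,1,2,2,1,2,2,1,2,2,1 for degrees 0…11.
[x¹¹] = 1·2 + 1·1 = 3.

3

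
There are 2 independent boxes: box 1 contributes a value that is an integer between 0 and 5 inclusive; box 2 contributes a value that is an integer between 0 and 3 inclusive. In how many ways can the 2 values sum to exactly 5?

The generating function for the choices is (1 + q + q² + q³ + q⁴ + q⁵)·(1 + q + q² + q³); the count is [q⁵].
(1 + q + q² + q³ + q⁴ + q⁵) has coefficients 1,1,1,1,1,1 for degrees 0…5.
(1 + q + q² + q³) has coefficients 1,1,1,1,0,0 for degrees 0…5.
[q⁵] = 1·0 + 1·0 + 1·1 + 1·1 + 1·1 + 1·1 = 4.

4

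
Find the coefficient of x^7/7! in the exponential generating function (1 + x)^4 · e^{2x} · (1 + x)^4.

1586944

The EGF product rule gives c_7 = Σ_{k_1+k_2+k_3=7} C(7; k_1,k_2,k_3) · ∏ g_i(k_i), where (1+x)^4 gives the falling factorial (4)_k; e^{2x} gives (2)^k; (1+x)^4 gives the falling factorial (4)_k.
g_1(k) for k = 0…7: 1, 4, 12, 24, 24, 0, 0, 0.
g_2(k) for k = 0…7: 1, 2, 4, 8, 16, 32, 64, 128.
g_3(k) for k = 0…7: 1, 4, 12, 24, 24, 0, 0, 0.
First combine the last two factors: h(k) = Σ_j C(k,j)·g_2(j)·g_3(k−j) for k = 0…7: 1, 6, 32, 152, 648, 2512, 8992, 30144.
c_7 = Σ_k C(7,k)·g_1(k)·h(7−k) = 1·1·30144 + 7·4·8992 + 21·12·2512 + 35·24·648 + 35·24·152 = 30144 + 251776 + 633024 + 544320 + 127680 = 1586944.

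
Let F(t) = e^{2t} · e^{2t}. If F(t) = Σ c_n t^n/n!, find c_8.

65536

The EGF product rule gives c_8 = Σ_{k_1+k_2=8} C(8; k_1,k_2) · ∏ g_i(k_i), where e^{2t} gives (2)^k; e^{2t} gives (2)^k.
g_1(k) for k = 0…8: 1, 2, 4, 8, 16, 32, 64, 128, 256.
g_2(k) for k = 0…8: 1, 2, 4, 8, 16, 32, 64, 128, 256.
c_8 = Σ_k C(8,k)·g_1(k)·g_2(8−k) = 1·1·256 + 8·2·128 + 28·4·64 + 56·8·32 + 70·16·16 + 56·32·8 + 28·64·4 + 8·128·2 + 1·256·1 = 256 + 2048 + 7168 + 14336 + 17920 + 14336 + 7168 + 2048 + 256 = 65536.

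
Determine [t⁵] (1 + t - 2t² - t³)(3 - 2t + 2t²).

-2

(1 + t - 2t² - t³) has coefficients 1,1,-2,-1 for degrees 0…3.
(3 - 2t + 2t²) has coefficients 3,-2,2,0,0,0 for degrees 0…5.
[t⁵] = 1·0 + 1·0 − 2·0 − 1·2 = -2.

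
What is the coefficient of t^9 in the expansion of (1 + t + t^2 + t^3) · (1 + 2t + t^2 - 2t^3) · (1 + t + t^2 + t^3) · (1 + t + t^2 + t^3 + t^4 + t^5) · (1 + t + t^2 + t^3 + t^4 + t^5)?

(1 + t + t^2 + t^3) has coefficients 1,1,1,1 for degrees 0…3.
(1 + 2t + t^2 - 2t^3) has coefficients 1,2,1,-2,0,0,0,0,0,0 for degrees 0…9.
Multiplying by (1 + t + t^2 + t^3) gives running coefficients 1,3,4,2,1,-1,-2,0,0,0 for degrees 0…9.
Multiplying by (1 + t + t^2 + t^3 + t^4 + t^5) gives running coefficients 1,4,8,10,11,10,7,4,0,-2 for degrees 0…9.
Finally multiplying by (1 + t + t^2 + t^3 + t^4 + t^5), the product of all factors after the first has coefficients 1,5,13,23,34,44,50,50,42,30 for degrees 0…9.
[t^9] = 1·30 + 1·42 + 1·50 + 1·50 = 172.

172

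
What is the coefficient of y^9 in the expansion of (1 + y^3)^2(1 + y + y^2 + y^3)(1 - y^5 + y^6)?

2

(1 + y^3)^2 has coefficients 1,0,0,2,0,0,1 for degrees 0…6.
(1 + y + y^2 + y^3) has coefficients 1,1,1,1,0,0,0,0,0,0 for degrees 0…9.
Finally multiplying by (1 - y^5 + y^6), the product of all factors after the first has coefficients 1,1,1,1,0,-1,0,0,0,1 for degrees 0…9.
[y^9] = 1·1 + 2·0 + 1·1 = 2.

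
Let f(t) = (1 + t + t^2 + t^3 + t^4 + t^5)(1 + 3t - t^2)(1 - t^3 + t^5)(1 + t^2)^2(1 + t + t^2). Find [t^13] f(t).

15

(1 + t + t^2 + t^3 + t^4 + t^5) has coefficients 1,1,1,1,1,1 for degrees 0…5.
(1 + 3t - t^2) has coefficients 1,3,-1,0,0,0,0,0,0,0,0,0,0,0 for degrees 0…13.
Multiplying by (1 - t^3 + t^5) gives running coefficients 1,3,-1,-1,-3,2,3,-1,0,0,0,0,0,0 for degrees 0…13.
Multiplying by (1 + t^2)^2 gives running coefficients 1,3,1,5,-4,3,-4,2,3,0,3,-1,0,0 for degrees 0…13.
Finally multiplying by (1 + t + t^2), the product of all factors after the first has coefficients 1,4,5,9,2,4,-5,1,1,5,6,2,2,-1 for degrees 0…13.
[t^13] = 1·(-1) + 1·2 + 1·2 + 1·6 + 1·5 + 1·1 = 15.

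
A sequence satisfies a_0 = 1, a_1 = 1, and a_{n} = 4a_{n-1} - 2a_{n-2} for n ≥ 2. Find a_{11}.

107616

The ordinary generating function has denominator 1 - 4q + 2q^2.
Iterating the recurrence: a_0,…,a_{11} = 1, 1, 2, 6, 20, 68, 232, 792, 2704, 9232, 31520, 107616.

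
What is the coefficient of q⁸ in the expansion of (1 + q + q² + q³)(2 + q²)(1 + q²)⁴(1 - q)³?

(1 + q + q² + q³) has coefficients 1,1,1,1 for degrees 0…3.
(2 + q²) has coefficients 2,0,1,0,0,0,0,0,0 for degrees 0…8.
Multiplying by (1 + q²)⁴ gives running coefficients 2,0,9,0,16,0,14,0,6 for degrees 0…8.
Finally multiplying by (1 - q)³, the product of all factors after the first has coefficients 2,-6,15,-29,43,-57,62,-58,48 for degrees 0…8.
[q⁸] = 1·48 + 1·(-58) + 1·62 + 1·(-57) = -5.

-5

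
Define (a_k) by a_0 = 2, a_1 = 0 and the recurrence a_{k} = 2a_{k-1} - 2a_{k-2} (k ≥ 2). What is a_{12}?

-128

The ordinary generating function has denominator 1 - 2z + 2z^2.
Iterating the recurrence: a_0,…,a_{12} = 2, 0, -4, -8, -8, 0, 16, 32, 32, 0, -64, -128, -128.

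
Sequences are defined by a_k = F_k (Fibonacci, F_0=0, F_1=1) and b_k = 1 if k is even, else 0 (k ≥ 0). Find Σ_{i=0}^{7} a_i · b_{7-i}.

This is [x^7] in the product of the two ordinary generating functions.
Σ = 0·0 + 1·1 + 1·0 + 2·1 + 3·0 + 5·1 + 8·0 + 13·1 = 21.

21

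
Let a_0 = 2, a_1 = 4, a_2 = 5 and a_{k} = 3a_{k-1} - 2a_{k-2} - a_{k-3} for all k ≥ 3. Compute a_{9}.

-405

The ordinary generating function has denominator 1 - 3x + 2x^2 + x^3.
Iterating the recurrence: a_0,…,a_{9} = 2, 4, 5, 5, 1, -12, -43, -106, -220, -405.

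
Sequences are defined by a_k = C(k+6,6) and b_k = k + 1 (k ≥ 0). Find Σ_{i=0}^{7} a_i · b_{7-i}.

This is [x^7] in the product of the two ordinary generating functions.
Σ = 1·8 + 7·7 + 28·6 + 84·5 + 210·4 + 462·3 + 924·2 + 1716·1 = 6435.

6435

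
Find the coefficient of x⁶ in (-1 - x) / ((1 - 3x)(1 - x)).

The denominator gives the recurrence a_n = 4a_(n−1) − 3a_(n−2) for n ≥ 3; the numerator fixes a_0 = -1, a_1 = -5, a_2 = -17.
Iterating: -1, -5, -17, -53, -161, -485, -1457, so a_6 = -1457.

-1457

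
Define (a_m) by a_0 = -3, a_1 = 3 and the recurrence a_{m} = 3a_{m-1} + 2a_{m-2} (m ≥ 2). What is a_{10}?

The ordinary generating function has denominator 1 - 3q - 2q^2.
Iterating the recurrence: a_0,…,a_{10} = -3, 3, 3, 15, 51, 183, 651, 2319, 8259, 29415, 104763.

104763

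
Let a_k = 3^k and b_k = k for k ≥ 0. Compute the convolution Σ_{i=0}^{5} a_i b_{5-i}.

179

This is [x^5] in the product of the two ordinary generating functions.
Σ = 1·5 + 3·4 + 9·3 + 27·2 + 81·1 + 243·0 = 179.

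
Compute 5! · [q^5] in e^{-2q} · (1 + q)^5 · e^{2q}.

120

The EGF product rule gives c_5 = Σ_{k_1+k_2+k_3=5} C(5; k_1,k_2,k_3) · ∏ g_i(k_i), where e^{-2q} gives (-2)^k; (1+q)^5 gives the falling factorial (5)_k; e^{2q} gives (2)^k.
g_1(k) for k = 0…5: 1, -2, 4, -8, 16, -32.
g_2(k) for k = 0…5: 1, 5, 20, 60, 120, 120.
g_3(k) for k = 0…5: 1, 2, 4, 8, 16, 32.
First combine the last two factors: h(k) = Σ_j C(k,j)·g_2(j)·g_3(k−j) for k = 0…5: 1, 7, 44, 248, 1256, 5752.
c_5 = Σ_k C(5,k)·g_1(k)·h(5−k) = 1·1·5752 + 5·(-2)·1256 + 10·4·248 + 10·(-8)·44 + 5·16·7 + 1·(-32)·1 = 5752 − 12560 + 9920 − 3520 + 560 − 32 = 120.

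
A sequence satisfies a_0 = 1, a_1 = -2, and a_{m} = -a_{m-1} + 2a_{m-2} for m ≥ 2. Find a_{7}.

The ordinary generating function has denominator 1 + y - 2y^2.
Iterating the recurrence: a_0,…,a_{7} = 1, -2, 4, -8, 16, -32, 64, -128.

-128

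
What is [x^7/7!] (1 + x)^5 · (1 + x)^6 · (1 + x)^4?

The EGF product rule gives c_7 = Σ_{k_1+k_2+k_3=7} C(7; k_1,k_2,k_3) · ∏ g_i(k_i), where (1+x)^5 gives the falling factorial (5)_k; (1+x)^6 gives the falling factorial (6)_k; (1+x)^4 gives the falling factorial (4)_k.
g_1(k) for k = 0…7: 1, 5, 20, 60, 120, 120, 0, 0.
g_2(k) for k = 0…7: 1, 6, 30, 120, 360, 720, 720, 0.
g_3(k) for k = 0…7: 1, 4, 12, 24, 24, 0, 0, 0.
First combine the last two factors: h(k) = Σ_j C(k,j)·g_2(j)·g_3(k−j) for k = 0…7: 1, 10, 90, 720, 5040, 30240, 151200, 604800.
c_7 = Σ_k C(7,k)·g_1(k)·h(7−k) = 1·1·604800 + 7·5·151200 + 21·20·30240 + 35·60·5040 + 35·120·720 + 21·120·90 = 604800 + 5292000 + 12700800 + 10584000 + 3024000 + 226800 = 32432400.

32432400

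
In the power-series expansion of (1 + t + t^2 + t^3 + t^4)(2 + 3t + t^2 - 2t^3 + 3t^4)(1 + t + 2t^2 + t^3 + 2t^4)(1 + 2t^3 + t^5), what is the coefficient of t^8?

121

(1 + t + t^2 + t^3 + t^4) has coefficients 1,1,1,1,1 for degrees 0…4.
(2 + 3t + t^2 - 2t^3 + 3t^4) has coefficients 2,3,1,-2,3,0,0,0,0 for degrees 0…8.
Multiplying by (1 + t + 2t^2 + t^3 + 2t^4) gives running coefficients 2,5,8,7,10,6,6,-1,6 for degrees 0…8.
Finally multiplying by (1 + 2t^3 + t^5), the product of all factors after the first has coefficients 2,5,8,11,20,24,25,27,25 for degrees 0…8.
[t^8] = 1·25 + 1·27 + 1·25 + 1·24 + 1·20 = 121.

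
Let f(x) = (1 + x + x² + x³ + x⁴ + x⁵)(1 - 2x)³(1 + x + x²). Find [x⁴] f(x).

5

(1 + x + x² + x³ + x⁴ + x⁵) has coefficients 1,1,1,1,1 for degrees 0…4.
(1 - 2x)³ has coefficients 1,-6,12,-8,0 for degrees 0…4.
Finally multiplying by (1 + x + x²), the product of all factors after the first has coefficients 1,-5,7,-2,4 for degrees 0…4.
[x⁴] = 1·4 + 1·(-2) + 1·7 + 1·(-5) + 1·1 = 5.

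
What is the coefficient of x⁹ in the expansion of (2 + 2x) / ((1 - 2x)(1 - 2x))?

The denominator gives the recurrence a_n = 4a_(n−1) − 4a_(n−2) for n ≥ 2; the numerator fixes a_0 = 2, a_1 = 10.
Iterating: 2, 10, 32, 88, 224, 544, 1280, 2944, 6656, 14848, so a_9 = 14848.

14848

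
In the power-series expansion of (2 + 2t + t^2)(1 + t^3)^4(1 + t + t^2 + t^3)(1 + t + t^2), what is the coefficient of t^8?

(2 + 2t + t^2) has coefficients 2,2,1 for degrees 0…2.
(1 + t^3)^4 has coefficients 1,0,0,4,0,0,6,0,0 for degrees 0…8.
Multiplying by (1 + t + t^2 + t^3) gives running coefficients 1,1,1,5,4,4,10,6,6 for degrees 0…8.
Finally multiplying by (1 + t + t^2), the product of all factors after the first has coefficients 1,2,3,7,10,13,18,20,22 for degrees 0…8.
[t^8] = 2·22 + 2·20 + 1·18 = 102.

102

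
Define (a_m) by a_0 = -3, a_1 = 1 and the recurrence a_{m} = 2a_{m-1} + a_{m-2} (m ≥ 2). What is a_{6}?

-17

The ordinary generating function has denominator 1 - 2z - z^2.
Iterating the recurrence: a_0,…,a_{6} = -3, 1, -1, -1, -3, -7, -17.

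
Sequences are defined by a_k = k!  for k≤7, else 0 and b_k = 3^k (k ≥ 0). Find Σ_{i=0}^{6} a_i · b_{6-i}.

2592

This is [x^6] in the product of the two ordinary generating functions.
Σ = 1·729 + 1·243 + 2·81 + 6·27 + 24·9 + 120·3 + 720·1 = 2592.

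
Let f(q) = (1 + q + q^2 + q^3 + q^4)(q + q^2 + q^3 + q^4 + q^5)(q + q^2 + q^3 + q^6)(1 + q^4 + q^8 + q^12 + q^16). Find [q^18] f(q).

25

(1 + q + q^2 + q^3 + q^4) has coefficients 1,1,1,1,1 for degrees 0…4.
(q + q^2 + q^3 + q^4 + q^5) has coefficients 0,1,1,1,1,1,0,0,0,0,0,0,0,0,0,0,0,0,0 for degrees 0…18.
Multiplying by (q + q^2 + q^3 + q^6) gives running coefficients 0,0,1,2,3,3,3,3,2,1,1,1,0,0,0,0,0,0,0 for degrees 0…18.
Finally multiplying by (1 + q^4 + q^8 + q^12 + q^16), the product of all factors after the first has coefficients 0,0,1,2,3,3,4,5,5,4,5,6,5,4,5,6,5,4,5 for degrees 0…18.
[q^18] = 1·5 + 1·4 + 1·5 + 1·6 + 1·5 = 25.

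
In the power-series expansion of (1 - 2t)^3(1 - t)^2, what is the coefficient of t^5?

-8

(1 - 2t)^3 has coefficients 1,-6,12,-8 for degrees 0…3.
(1 - t)^2 has coefficients 1,-2,1,0,0,0 for degrees 0…5.
[t^5] = 1·0 − 6·0 + 12·0 − 8·1 = -8.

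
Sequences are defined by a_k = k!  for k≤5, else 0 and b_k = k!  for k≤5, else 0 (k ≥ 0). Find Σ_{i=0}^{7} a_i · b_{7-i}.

768

The convolution is the x^7 coefficient of A(x)B(x).
Σ = 1·0 + 1·0 + 2·120 + 6·24 + 24·6 + 120·2 + 0·1 + 0·1 = 768.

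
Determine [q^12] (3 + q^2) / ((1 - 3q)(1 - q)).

The denominator gives the recurrence a_n = 4a_(n−1) − 3a_(n−2) for n ≥ 3; the numerator fixes a_0 = 3, a_1 = 12, a_2 = 40.
Iterating: 3, 12, 40, 124, 376, 1132, 3400, 10204, 30616, 91852, 275560, 826684, 2480056, so a_12 = 2480056.

2480056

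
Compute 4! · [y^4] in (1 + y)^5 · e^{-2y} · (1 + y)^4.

The EGF product rule gives c_4 = Σ_{k_1+k_2+k_3=4} C(4; k_1,k_2,k_3) · ∏ g_i(k_i), where (1+y)^5 gives the falling factorial (5)_k; e^{-2y} gives (-2)^k; (1+y)^4 gives the falling factorial (4)_k.
g_1(k) for k = 0…4: 1, 5, 20, 60, 120.
g_2(k) for k = 0…4: 1, -2, 4, -8, 16.
g_3(k) for k = 0…4: 1, 4, 12, 24, 24.
First combine the last two factors: h(k) = Σ_j C(k,j)·g_2(j)·g_3(k−j) for k = 0…4: 1, 2, 0, -8, 8.
c_4 = Σ_k C(4,k)·g_1(k)·h(4−k) = 1·1·8 + 4·5·(-8) + 4·60·2 + 1·120·1 = 8 − 160 + 480 + 120 = 448.

448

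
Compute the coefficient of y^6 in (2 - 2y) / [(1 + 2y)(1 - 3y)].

660

Partial fractions give a closed form: a_n = (6/5)·(-2)^n + (4/5)·3^n.
At n = 6: a_6 = 660.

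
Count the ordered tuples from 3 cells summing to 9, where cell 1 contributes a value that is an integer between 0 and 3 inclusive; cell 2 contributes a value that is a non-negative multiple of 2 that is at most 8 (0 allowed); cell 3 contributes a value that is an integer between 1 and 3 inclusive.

6

The generating function for the choices is (1 + y + y^2 + y^3)·(1 + y^2 + y^4 + y^6 + y^8)·(y + y^2 + y^3); the count is [y^9].
(1 + y + y^2 + y^3) has coefficients 1,1,1,1 for degrees 0…3.
(1 + y^2 + y^4 + y^6 + y^8) has coefficients 1,0,1,0,1,0,1,0,1,0 for degrees 0…9.
Finally multiplying by (y + y^2 + y^3), the product of all factors after the first has coefficients 0,1,1,2,1,2,1,2,1,2 for degrees 0…9.
[y^9] = 1·2 + 1·1 + 1·2 + 1·1 = 6.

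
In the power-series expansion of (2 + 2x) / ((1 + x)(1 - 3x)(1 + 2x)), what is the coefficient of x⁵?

Partial fractions give a closed form: a_n = (6/5)·3^n + (4/5)·(-2)^n.
At n = 5: a_5 = 266.

266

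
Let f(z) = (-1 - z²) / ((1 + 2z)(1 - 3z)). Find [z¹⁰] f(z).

The denominator gives the recurrence a_n = a_(n−1) + 6a_(n−2) for n ≥ 3; the numerator fixes a_0 = -1, a_1 = -1, a_2 = -8.
Iterating: -1, -1, -8, -14, -62, -146, -518, -1394, -4502, -12866, -39878, so a_10 = -39878.

-39878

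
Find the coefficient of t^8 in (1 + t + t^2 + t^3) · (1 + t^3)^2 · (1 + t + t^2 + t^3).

7

(1 + t + t^2 + t^3) has coefficients 1,1,1,1 for degrees 0…3.
(1 + t^3)^2 has coefficients 1,0,0,2,0,0,1,0,0 for degrees 0…8.
Finally multiplying by (1 + t + t^2 + t^3), the product of all factors after the first has coefficients 1,1,1,3,2,2,3,1,1 for degrees 0…8.
[t^8] = 1·1 + 1·1 + 1·3 + 1·2 = 7.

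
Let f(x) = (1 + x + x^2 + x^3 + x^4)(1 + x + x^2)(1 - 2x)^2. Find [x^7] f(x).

4

(1 + x + x^2 + x^3 + x^4) has coefficients 1,1,1,1,1 for degrees 0…4.
(1 + x + x^2) has coefficients 1,1,1,0,0,0,0,0 for degrees 0…7.
Finally multiplying by (1 - 2x)^2, the product of all factors after the first has coefficients 1,-3,1,0,4,0,0,0 for degrees 0…7.
[x^7] = 1·0 + 1·0 + 1·0 + 1·4 + 1·0 = 4.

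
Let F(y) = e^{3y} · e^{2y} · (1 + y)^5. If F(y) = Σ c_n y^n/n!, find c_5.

The EGF product rule gives c_5 = Σ_{k_1+k_2+k_3=5} C(5; k_1,k_2,k_3) · ∏ g_i(k_i), where e^{3y} gives (3)^k; e^{2y} gives (2)^k; (1+y)^5 gives the falling factorial (5)_k.
g_1(k) for k = 0…5: 1, 3, 9, 27, 81, 243.
g_2(k) for k = 0…5: 1, 2, 4, 8, 16, 32.
g_3(k) for k = 0…5: 1, 5, 20, 60, 120, 120.
First combine the last two factors: h(k) = Σ_j C(k,j)·g_2(j)·g_3(k−j) for k = 0…5: 1, 7, 44, 248, 1256, 5752.
c_5 = Σ_k C(5,k)·g_1(k)·h(5−k) = 1·1·5752 + 5·3·1256 + 10·9·248 + 10·27·44 + 5·81·7 + 1·243·1 = 5752 + 18840 + 22320 + 11880 + 2835 + 243 = 61870.

61870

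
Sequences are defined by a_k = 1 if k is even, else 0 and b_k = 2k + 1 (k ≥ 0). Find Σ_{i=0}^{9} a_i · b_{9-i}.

55

Write out a_i and b_{9-i} for i = 0,…,9 and sum the products.
Σ = 1·19 + 0·17 + 1·15 + 0·13 + 1·11 + 0·9 + 1·7 + 0·5 + 1·3 + 0·1 = 55.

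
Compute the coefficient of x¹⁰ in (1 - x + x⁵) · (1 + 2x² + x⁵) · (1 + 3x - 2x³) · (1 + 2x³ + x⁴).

4

(1 - x + x⁵) has coefficients 1,-1,0,0,0,1 for degrees 0…5.
(1 + 2x² + x⁵) has coefficients 1,0,2,0,0,1,0,0,0,0,0 for degrees 0…10.
Multiplying by (1 + 3x - 2x³) gives running coefficients 1,3,2,4,0,-3,3,0,-2,0,0 for degrees 0…10.
Finally multiplying by (1 + 2x³ + x⁴), the product of all factors after the first has coefficients 1,3,2,6,7,4,13,4,-8,3,3 for degrees 0…10.
[x¹⁰] = 1·3 − 1·3 + 1·4 = 4.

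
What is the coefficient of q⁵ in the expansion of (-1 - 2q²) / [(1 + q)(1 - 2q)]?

-31

The denominator gives the recurrence a_n = a_(n−1) + 2a_(n−2) for n ≥ 3; the numerator fixes a_0 = -1, a_1 = -1, a_2 = -5.
Iterating: -1, -1, -5, -7, -17, -31, so a_5 = -31.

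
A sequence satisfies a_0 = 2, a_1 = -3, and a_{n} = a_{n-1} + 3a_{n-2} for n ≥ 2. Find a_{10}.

The ordinary generating function has denominator 1 - x - 3x^2.
Iterating the recurrence: a_0,…,a_{10} = 2, -3, 3, -6, 3, -15, -6, -51, -69, -222, -429.

-429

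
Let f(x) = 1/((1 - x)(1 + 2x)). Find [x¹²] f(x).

2731

Partial fractions give a closed form: a_n = (1/3)·1^n + (2/3)·(-2)^n.
At n = 12: a_12 = 2731.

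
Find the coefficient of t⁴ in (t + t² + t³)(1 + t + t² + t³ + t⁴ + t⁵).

(t + t² + t³) has coefficients 0,1,1,1 for degrees 0…3.
(1 + t + t² + t³ + t⁴ + t⁵) has coefficients 1,1,1,1,1 for degrees 0…4.
[t⁴] = 1·1 + 1·1 + 1·1 = 3.

3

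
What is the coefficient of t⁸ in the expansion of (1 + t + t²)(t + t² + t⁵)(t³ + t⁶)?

(1 + t + t²) has coefficients 1,1,1 for degrees 0…2.
(t + t² + t⁵) has coefficients 0,1,1,0,0,1,0,0,0 for degrees 0…8.
Finally multiplying by (t³ + t⁶), the product of all factors after the first has coefficients 0,0,0,0,1,1,0,1,2 for degrees 0…8.
[t⁸] = 1·2 + 1·1 + 1·0 = 3.

3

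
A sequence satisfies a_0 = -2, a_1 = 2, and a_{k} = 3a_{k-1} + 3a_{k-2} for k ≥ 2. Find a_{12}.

803358

The ordinary generating function has denominator 1 - 3q - 3q^2.
Iterating the recurrence: a_0,…,a_{12} = -2, 2, 0, 6, 18, 72, 270, 1026, 3888, 14742, 55890, 211896, 803358.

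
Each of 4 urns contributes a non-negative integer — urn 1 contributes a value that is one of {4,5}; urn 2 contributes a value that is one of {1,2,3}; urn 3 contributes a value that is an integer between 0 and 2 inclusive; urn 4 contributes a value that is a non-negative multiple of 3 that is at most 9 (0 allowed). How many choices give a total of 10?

6

The generating function for the choices is (z^4 + z^5)·(z + z^2 + z^3)·(1 + z + z^2)·(1 + z^3 + z^6 + z^9); the count is [z^10].
(z^4 + z^5) has coefficients 0,0,0,0,1,1 for degrees 0…5.
(z + z^2 + z^3) has coefficients 0,1,1,1,0,0,0,0,0,0,0 for degrees 0…10.
Multiplying by (1 + z + z^2) gives running coefficients 0,1,2,3,2,1,0,0,0,0,0 for degrees 0…10.
Finally multiplying by (1 + z^3 + z^6 + z^9), the product of all factors after the first has coefficients 0,1,2,3,3,3,3,3,3,3,3 for degrees 0…10.
[z^10] = 1·3 + 1·3 = 6.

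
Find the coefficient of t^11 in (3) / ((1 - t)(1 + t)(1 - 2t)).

8190

Partial fractions give a closed form: a_n = (-3/2)·1^n + (1/2)·(-1)^n + (4)·2^n.
At n = 11: a_11 = 8190.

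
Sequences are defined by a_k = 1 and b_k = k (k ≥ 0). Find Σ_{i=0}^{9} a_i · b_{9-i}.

The convolution is the t^9 coefficient of A(t)B(t).
Σ = 1·9 + 1·8 + 1·7 + 1·6 + 1·5 + 1·4 + 1·3 + 1·2 + 1·1 + 1·0 = 45.

45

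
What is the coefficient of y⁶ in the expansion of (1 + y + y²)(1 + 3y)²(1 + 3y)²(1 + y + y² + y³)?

(1 + y + y²) has coefficients 1,1,1 for degrees 0…2.
(1 + 3y)² has coefficients 1,6,9,0,0,0,0 for degrees 0…6.
Multiplying by (1 + 3y)² gives running coefficients 1,12,54,108,81,0,0 for degrees 0…6.
Finally multiplying by (1 + y + y² + y³), the product of all factors after the first has coefficients 1,13,67,175,255,243,189 for degrees 0…6.
[y⁶] = 1·189 + 1·243 + 1·255 = 687.

687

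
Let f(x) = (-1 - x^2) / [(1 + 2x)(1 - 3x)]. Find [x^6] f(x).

-518

The denominator gives the recurrence a_n = a_(n−1) + 6a_(n−2) for n ≥ 3; the numerator fixes a_0 = -1, a_1 = -1, a_2 = -8.
Iterating: -1, -1, -8, -14, -62, -146, -518, so a_6 = -518.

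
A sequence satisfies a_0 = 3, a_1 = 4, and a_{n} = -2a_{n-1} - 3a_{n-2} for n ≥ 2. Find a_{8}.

The ordinary generating function has denominator 1 + 2q + 3q^2.
Iterating the recurrence: a_0,…,a_{8} = 3, 4, -17, 22, 7, -80, 139, -38, -341.

-341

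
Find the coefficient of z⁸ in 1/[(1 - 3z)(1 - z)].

Partial fractions give a closed form: a_n = (3/2)·3^n + (-1/2)·1^n.
At n = 8: a_8 = 9841.

9841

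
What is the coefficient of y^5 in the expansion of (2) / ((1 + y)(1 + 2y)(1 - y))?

-84

Partial fractions give a closed form: a_n = (-1)·(-1)^n + (8/3)·(-2)^n + (1/3)·1^n.
At n = 5: a_5 = -84.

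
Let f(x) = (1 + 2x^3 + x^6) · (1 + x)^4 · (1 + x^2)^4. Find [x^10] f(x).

(1 + 2x^3 + x^6) has coefficients 1,0,0,2,0,0,1 for degrees 0…6.
(1 + x)^4 has coefficients 1,4,6,4,1,0,0,0,0,0,0 for degrees 0…10.
Finally multiplying by (1 + x^2)^4, the product of all factors after the first has coefficients 1,4,10,20,31,40,44,40,31,20,10 for degrees 0…10.
[x^10] = 1·10 + 2·40 + 1·31 = 121.

121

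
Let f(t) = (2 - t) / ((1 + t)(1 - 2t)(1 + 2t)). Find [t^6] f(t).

Partial fractions give a closed form: a_n = (-1)·(-1)^n + (1/2)·2^n + (5/2)·(-2)^n.
At n = 6: a_6 = 191.

191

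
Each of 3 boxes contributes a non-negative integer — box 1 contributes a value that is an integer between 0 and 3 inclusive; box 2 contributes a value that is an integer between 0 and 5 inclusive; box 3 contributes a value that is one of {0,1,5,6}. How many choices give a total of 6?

The generating function for the choices is (1 + q + q² + q³)·(1 + q + q² + q³ + q⁴ + q⁵)·(1 + q + q⁵ + q⁶); the count is [q⁶].
(1 + q + q² + q³) has coefficients 1,1,1,1 for degrees 0…3.
(1 + q + q² + q³ + q⁴ + q⁵) has coefficients 1,1,1,1,1,1,0 for degrees 0…6.
Finally multiplying by (1 + q + q⁵ + q⁶), the product of all factors after the first has coefficients 1,2,2,2,2,3,3 for degrees 0…6.
[q⁶] = 1·3 + 1·3 + 1·2 + 1·2 = 10.

10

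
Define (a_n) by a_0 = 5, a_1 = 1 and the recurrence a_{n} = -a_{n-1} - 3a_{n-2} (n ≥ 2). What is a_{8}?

The ordinary generating function has denominator 1 + t + 3t^2.
Iterating the recurrence: a_0,…,a_{8} = 5, 1, -16, 13, 35, -74, -31, 253, -160.

-160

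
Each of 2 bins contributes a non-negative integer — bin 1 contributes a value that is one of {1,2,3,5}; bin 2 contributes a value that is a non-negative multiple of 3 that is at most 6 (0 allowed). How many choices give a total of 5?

2

The generating function for the choices is (x + x² + x³ + x⁵)·(1 + x³ + x⁶); the count is [x⁵].
(x + x² + x³ + x⁵) has coefficients 0,1,1,1,0,1 for degrees 0…5.
(1 + x³ + x⁶) has coefficients 1,0,0,1,0,0 for degrees 0…5.
[x⁵] = 1·0 + 1·1 + 1·0 + 1·1 = 2.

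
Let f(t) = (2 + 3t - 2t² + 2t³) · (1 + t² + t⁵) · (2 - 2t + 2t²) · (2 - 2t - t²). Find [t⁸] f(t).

(2 + 3t - 2t² + 2t³) has coefficients 2,3,-2,2 for degrees 0…3.
(1 + t² + t⁵) has coefficients 1,0,1,0,0,1,0,0,0 for degrees 0…8.
Multiplying by (2 - 2t + 2t²) gives running coefficients 2,-2,4,-2,2,2,-2,2,0 for degrees 0…8.
Finally multiplying by (2 - 2t - t²), the product of all factors after the first has coefficients 4,-8,10,-10,4,2,-10,6,-2 for degrees 0…8.
[t⁸] = 2·(-2) + 3·6 − 2·(-10) + 2·2 = 38.

38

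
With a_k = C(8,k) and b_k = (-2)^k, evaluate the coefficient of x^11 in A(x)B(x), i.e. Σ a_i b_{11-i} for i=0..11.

Write out a_i and b_{11-i} for i = 0,…,11 and sum the products.
Σ = 1·(-2048) + 8·1024 + 28·(-512) + 56·256 + 70·(-128) + 56·64 + 28·(-32) + 8·16 + 1·(-8) + 0·4 + 0·(-2) + 0·1 = -8.

-8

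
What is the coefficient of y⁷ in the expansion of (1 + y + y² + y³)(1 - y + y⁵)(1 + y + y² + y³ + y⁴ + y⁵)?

2

(1 + y + y² + y³) has coefficients 1,1,1,1 for degrees 0…3.
(1 - y + y⁵) has coefficients 1,-1,0,0,0,1,0,0 for degrees 0…7.
Finally multiplying by (1 + y + y² + y³ + y⁴ + y⁵), the product of all factors after the first has coefficients 1,0,0,0,0,1,0,1 for degrees 0…7.
[y⁷] = 1·1 + 1·0 + 1·1 + 1·0 = 2.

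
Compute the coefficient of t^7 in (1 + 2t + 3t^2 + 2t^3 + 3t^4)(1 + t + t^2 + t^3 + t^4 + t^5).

(1 + 2t + 3t^2 + 2t^3 + 3t^4) has coefficients 1,2,3,2,3 for degrees 0…4.
(1 + t + t^2 + t^3 + t^4 + t^5) has coefficients 1,1,1,1,1,1,0,0 for degrees 0…7.
[t^7] = 1·0 + 2·0 + 3·1 + 2·1 + 3·1 = 8.

8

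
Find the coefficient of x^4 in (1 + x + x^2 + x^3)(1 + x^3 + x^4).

(1 + x + x^2 + x^3) has coefficients 1,1,1,1 for degrees 0…3.
(1 + x^3 + x^4) has coefficients 1,0,0,1,1 for degrees 0…4.
[x^4] = 1·1 + 1·1 + 1·0 + 1·0 = 2.

2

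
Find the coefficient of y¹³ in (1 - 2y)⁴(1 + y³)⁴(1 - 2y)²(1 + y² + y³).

1428

(1 - 2y)⁴ has coefficients 1,-8,24,-32,16 for degrees 0…4.
(1 + y³)⁴ has coefficients 1,0,0,4,0,0,6,0,0,4,0,0,1,0 for degrees 0…13.
Multiplying by (1 - 2y)² gives running coefficients 1,-4,4,4,-16,16,6,-24,24,4,-16,16,1,-4 for degrees 0…13.
Finally multiplying by (1 + y² + y³), the product of all factors after the first has coefficients 1,-4,5,1,-16,24,-6,-24,46,-14,-16,44,-11,-4 for degrees 0…13.
[y¹³] = 1·(-4) − 8·(-11) + 24·44 − 32·(-16) + 16·(-14) = 1428.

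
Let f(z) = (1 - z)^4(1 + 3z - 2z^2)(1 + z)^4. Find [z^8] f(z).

9

(1 - z)^4 has coefficients 1,-4,6,-4,1 for degrees 0…4.
(1 + 3z - 2z^2) has coefficients 1,3,-2,0,0,0,0,0,0 for degrees 0…8.
Finally multiplying by (1 + z)^4, the product of all factors after the first has coefficients 1,7,16,14,1,-5,-2,0,0 for degrees 0…8.
[z^8] = 1·0 − 4·0 + 6·(-2) − 4·(-5) + 1·1 = 9.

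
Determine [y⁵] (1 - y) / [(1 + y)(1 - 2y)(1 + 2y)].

Partial fractions give a closed form: a_n = (-2/3)·(-1)^n + (1/6)·2^n + (3/2)·(-2)^n.
At n = 5: a_5 = -42.

-42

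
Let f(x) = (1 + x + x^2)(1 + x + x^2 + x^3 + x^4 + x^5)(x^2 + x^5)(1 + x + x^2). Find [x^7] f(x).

(1 + x + x^2) has coefficients 1,1,1 for degrees 0…2.
(1 + x + x^2 + x^3 + x^4 + x^5) has coefficients 1,1,1,1,1,1,0,0 for degrees 0…7.
Multiplying by (x^2 + x^5) gives running coefficients 0,0,1,1,1,2,2,2 for degrees 0…7.
Finally multiplying by (1 + x + x^2), the product of all factors after the first has coefficients 0,0,1,2,3,4,5,6 for degrees 0…7.
[x^7] = 1·6 + 1·5 + 1·4 = 15.

15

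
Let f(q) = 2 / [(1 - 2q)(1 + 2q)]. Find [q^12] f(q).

8192

Partial fractions give a closed form: a_n = (1)·2^n + (1)·(-2)^n.
At n = 12: a_12 = 8192.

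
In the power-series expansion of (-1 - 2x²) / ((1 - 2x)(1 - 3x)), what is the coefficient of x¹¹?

The denominator gives the recurrence a_n = 5a_(n−1) − 6a_(n−2) for n ≥ 3; the numerator fixes a_0 = -1, a_1 = -5, a_2 = -21.
Iterating: -1, -5, -21, -75, -249, -795, -2481, -7635, -23289, -70635, -213441, -643395, so a_11 = -643395.

-643395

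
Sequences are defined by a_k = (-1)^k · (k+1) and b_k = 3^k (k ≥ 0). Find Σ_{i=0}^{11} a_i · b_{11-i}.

The convolution is the t^11 coefficient of A(t)B(t).
Σ = 1·177147 − 2·59049 + 3·19683 − 4·6561 + 5·2187 − 6·729 + 7·243 − 8·81 + 9·27 − 10·9 + 11·3 − 12·1 = 99642.

99642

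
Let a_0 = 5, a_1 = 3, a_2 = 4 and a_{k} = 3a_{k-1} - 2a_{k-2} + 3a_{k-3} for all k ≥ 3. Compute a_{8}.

3037

The ordinary generating function has denominator 1 - 3q + 2q^2 - 3q^3.
Iterating the recurrence: a_0,…,a_{8} = 5, 3, 4, 21, 64, 162, 421, 1131, 3037.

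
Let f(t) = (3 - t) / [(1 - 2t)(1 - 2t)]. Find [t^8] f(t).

5888

The denominator gives the recurrence a_n = 4a_(n−1) − 4a_(n−2) for n ≥ 2; the numerator fixes a_0 = 3, a_1 = 11.
Iterating: 3, 11, 32, 84, 208, 496, 1152, 2624, 5888, so a_8 = 5888.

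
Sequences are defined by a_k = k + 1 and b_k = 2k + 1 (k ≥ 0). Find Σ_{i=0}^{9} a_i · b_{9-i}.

Write out a_i and b_{9-i} for i = 0,…,9 and sum the products.
Σ = 1·19 + 2·17 + 3·15 + 4·13 + 5·11 + 6·9 + 7·7 + 8·5 + 9·3 + 10·1 = 385.

385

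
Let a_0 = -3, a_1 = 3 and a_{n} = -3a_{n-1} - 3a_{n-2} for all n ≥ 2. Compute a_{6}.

The ordinary generating function has denominator 1 + 3y + 3y^2.
Iterating the recurrence: a_0,…,a_{6} = -3, 3, 0, -9, 27, -54, 81.

81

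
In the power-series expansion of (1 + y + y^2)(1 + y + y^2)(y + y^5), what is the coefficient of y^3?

3

(1 + y + y^2) has coefficients 1,1,1 for degrees 0…2.
(1 + y + y^2) has coefficients 1,1,1,0 for degrees 0…3.
Finally multiplying by (y + y^5), the product of all factors after the first has coefficients 0,1,1,1 for degrees 0…3.
[y^3] = 1·1 + 1·1 + 1·1 = 3.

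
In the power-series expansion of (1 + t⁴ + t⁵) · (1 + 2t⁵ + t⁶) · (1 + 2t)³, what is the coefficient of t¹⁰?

15

(1 + t⁴ + t⁵) has coefficients 1,0,0,0,1,1 for degrees 0…5.
(1 + 2t⁵ + t⁶) has coefficients 1,0,0,0,0,2,1,0,0,0,0 for degrees 0…10.
Finally multiplying by (1 + 2t)³, the product of all factors after the first has coefficients 1,6,12,8,0,2,13,30,28,8,0 for degrees 0…10.
[t¹⁰] = 1·0 + 1·13 + 1·2 = 15.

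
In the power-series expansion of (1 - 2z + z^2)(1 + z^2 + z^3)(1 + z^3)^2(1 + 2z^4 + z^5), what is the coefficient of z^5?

(1 - 2z + z^2) has coefficients 1,-2,1 for degrees 0…2.
(1 + z^2 + z^3) has coefficients 1,0,1,1,0,0 for degrees 0…5.
Multiplying by (1 + z^3)^2 gives running coefficients 1,0,1,3,0,2 for degrees 0…5.
Finally multiplying by (1 + 2z^4 + z^5), the product of all factors after the first has coefficients 1,0,1,3,2,3 for degrees 0…5.
[z^5] = 1·3 − 2·2 + 1·3 = 2.

2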